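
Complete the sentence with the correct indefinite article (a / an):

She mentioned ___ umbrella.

The indefinite article is chosen by the initial *sound* of the following word, not its spelling.
*umbrella* begins with the sound /ʌ/ (u pronounced /ʌ/) — a vowel sound.
So the article is *an*: She mentioned an umbrella.

an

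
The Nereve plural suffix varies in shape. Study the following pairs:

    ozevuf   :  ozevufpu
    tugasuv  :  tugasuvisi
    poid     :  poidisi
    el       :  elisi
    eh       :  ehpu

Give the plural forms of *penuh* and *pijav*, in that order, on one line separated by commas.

penuhpu, pijavisi

Looking at the final consonant of each stem: -pu when the stem ends in a voiceless consonant (*ozevuf*, *eh*); -isi when the stem ends in a voiced consonant (*tugasuv*, *poid*, *el*).
*penuh*: final consonant = /h/, voiceless → -pu → *penuhpu*.
The final consonant of *pijav* is /v/, which is voiced, so the suffix is -isi, giving *pijavisi*.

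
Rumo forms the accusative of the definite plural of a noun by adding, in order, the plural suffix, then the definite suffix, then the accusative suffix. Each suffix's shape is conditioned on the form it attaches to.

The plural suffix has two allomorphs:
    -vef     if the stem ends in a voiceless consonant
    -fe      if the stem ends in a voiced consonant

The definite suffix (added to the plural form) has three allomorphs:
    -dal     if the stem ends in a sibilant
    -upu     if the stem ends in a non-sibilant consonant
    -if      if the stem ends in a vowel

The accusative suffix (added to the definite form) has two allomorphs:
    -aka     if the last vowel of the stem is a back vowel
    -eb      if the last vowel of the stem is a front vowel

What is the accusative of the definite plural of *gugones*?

*gugones* — final consonant /s/ (voiceless) → -vef → *gugonesvef*.
Since the final sound of the plural form *gugonesvef* is /f/ (a non-sibilant consonant), it takes -upu, giving *gugonesvefupu*.
The last vowel of the definite form *gugonesvefupu* is /u/, which is a back vowel, so the accusative suffix is -aka, giving *gugonesvefupuaka*.

gugonesvefupuaka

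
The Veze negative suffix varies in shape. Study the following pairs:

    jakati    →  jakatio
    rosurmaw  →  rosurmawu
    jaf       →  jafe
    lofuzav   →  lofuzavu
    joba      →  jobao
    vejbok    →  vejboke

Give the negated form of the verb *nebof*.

The suffix is conditioned by the final sound: -e when the stem ends in a voiceless consonant (*jaf*, *vejbok*); -u when the stem ends in a voiced consonant (*rosurmaw*, *lofuzav*); -o when the stem ends in a vowel (*jakati*, *joba*).
*nebof*: final sound = /f/, a voiceless consonant → -e → *nebofe*.

nebofe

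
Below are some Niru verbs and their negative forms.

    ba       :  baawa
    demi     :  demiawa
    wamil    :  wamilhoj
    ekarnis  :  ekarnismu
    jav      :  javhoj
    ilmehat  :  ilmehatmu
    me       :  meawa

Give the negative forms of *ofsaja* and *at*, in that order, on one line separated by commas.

The suffix is conditioned by the final sound: -mu when the stem ends in a voiceless consonant (*ekarnis*, *ilmehat*); -hoj when the stem ends in a voiced consonant (*wamil*, *jav*); -awa when the stem ends in a vowel (*ba*, *demi*, *me*).
The final sound of *ofsaja* is /a/, which is a vowel, so the suffix is -awa, giving *ofsajaawa*.
*at*: final sound = /t/, a voiceless consonant → -mu → *atmu*.

ofsajaawa, atmu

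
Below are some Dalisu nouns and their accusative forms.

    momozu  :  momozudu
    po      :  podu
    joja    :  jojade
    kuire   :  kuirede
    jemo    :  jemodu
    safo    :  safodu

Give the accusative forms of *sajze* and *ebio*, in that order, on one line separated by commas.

sajzede, ebiodu

The alternation tracks the last vowel of the stem — -du when the last vowel of the stem is a rounded vowel (*momozu*, *po*, *jemo*, *safo*); -de when the last vowel of the stem is an unrounded vowel (*joja*, *kuire*).
*sajze* — last vowel /e/ (an unrounded vowel) → -de → *sajzede*.
Since the last vowel of *ebio* is /o/ (a rounded vowel), it takes -du, giving *ebiodu*.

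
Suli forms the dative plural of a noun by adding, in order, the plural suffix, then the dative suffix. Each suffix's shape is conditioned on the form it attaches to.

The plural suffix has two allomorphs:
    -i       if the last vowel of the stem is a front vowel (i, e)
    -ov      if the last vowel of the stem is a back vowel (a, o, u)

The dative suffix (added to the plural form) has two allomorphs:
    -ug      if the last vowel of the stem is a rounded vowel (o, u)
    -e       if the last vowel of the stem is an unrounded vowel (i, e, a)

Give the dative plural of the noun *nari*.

*nari*: last vowel = /i/, a front vowel → -i → *narii*.
The last vowel of the plural form *narii* is /i/, which is an unrounded vowel, so the dative suffix is -e, giving *nariie*.

nariie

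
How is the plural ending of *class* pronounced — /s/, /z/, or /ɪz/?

The stem *class* ends in a sibilant (/s, z, ʃ, ʒ, tʃ, dʒ/).
The plural suffix surfaces as /ɪz/ after sibilants, /s/ after other voiceless consonants, and /z/ after other voiced sounds.
So the plural -s on *class* is pronounced /ɪz/.

/ɪz/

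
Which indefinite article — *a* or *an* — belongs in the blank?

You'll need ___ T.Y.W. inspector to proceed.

The indefinite article is chosen by the initial *sound* of the following word, not its spelling.
The initialism *T.Y.W.* is read letter by letter; the first letter, T, is pronounced /tiː/, which begins with a consonant sound.
So the article is *a*: You'll need a T.Y.W. inspector to proceed.

a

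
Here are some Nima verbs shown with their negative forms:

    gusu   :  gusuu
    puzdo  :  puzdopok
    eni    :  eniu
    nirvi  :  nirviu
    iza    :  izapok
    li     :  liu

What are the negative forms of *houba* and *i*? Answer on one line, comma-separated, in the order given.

houbapok, iu

Looking at the last vowel of each stem: -u when the last vowel of the stem is a high vowel (*gusu*, *eni*, *nirvi*, *li*); -pok when the last vowel of the stem is a non-high vowel (*puzdo*, *iza*).
Since the last vowel of *houba* is /a/ (a non-high vowel), it takes -pok, giving *houbapok*.
*i*: last vowel = /i/, a high vowel → -u → *iu*.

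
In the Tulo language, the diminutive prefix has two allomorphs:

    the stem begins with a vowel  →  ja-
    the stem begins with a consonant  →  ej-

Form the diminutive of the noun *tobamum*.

ejtobamum

*tobamum*: first sound = /t/, a consonant → ej- → *ejtobamum*.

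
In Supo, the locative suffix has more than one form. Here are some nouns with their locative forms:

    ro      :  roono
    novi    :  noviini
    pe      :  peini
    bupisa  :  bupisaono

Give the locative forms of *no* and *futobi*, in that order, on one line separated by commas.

noono, futobiini

The pattern is front/back vowel harmony: -ini when the last vowel of the stem is a front vowel (*novi*, *pe*); -ono when the last vowel of the stem is a back vowel (*ro*, *bupisa*).
*no* — last vowel /o/ (a back vowel) → -ono → *noono*.
*futobi*: last vowel = /i/, a front vowel → -ini → *futobiini*.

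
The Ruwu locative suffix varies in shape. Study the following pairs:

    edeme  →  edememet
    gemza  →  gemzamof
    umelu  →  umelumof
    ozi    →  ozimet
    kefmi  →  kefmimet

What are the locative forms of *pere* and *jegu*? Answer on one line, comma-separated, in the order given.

The pattern is front/back vowel harmony: -met when the last vowel of the stem is a front vowel (*edeme*, *ozi*, *kefmi*); -mof when the last vowel of the stem is a back vowel (*gemza*, *umelu*).
*pere*: last vowel = /e/, a front vowel → -met → *peremet*.
Since the last vowel of *jegu* is /u/ (a back vowel), it takes -mof, giving *jegumof*.

peremet, jegumof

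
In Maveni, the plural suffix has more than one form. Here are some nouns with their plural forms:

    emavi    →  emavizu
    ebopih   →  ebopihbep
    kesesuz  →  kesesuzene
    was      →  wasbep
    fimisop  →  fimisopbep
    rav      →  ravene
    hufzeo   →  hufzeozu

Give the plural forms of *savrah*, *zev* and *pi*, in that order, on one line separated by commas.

The suffix is conditioned by the final sound: -bep when the stem ends in a voiceless consonant (*ebopih*, *was*, *fimisop*); -ene when the stem ends in a voiced consonant (*kesesuz*, *rav*); -zu when the stem ends in a vowel (*emavi*, *hufzeo*).
*savrah*: final sound = /h/, a voiceless consonant → -bep → *savrahbep*.
*zev* — final sound /v/ (a voiced consonant) → -ene → *zevene*.
Since the final sound of *pi* is /i/ (a vowel), it takes -zu, giving *pizu*.

savrahbep, zevene, pizu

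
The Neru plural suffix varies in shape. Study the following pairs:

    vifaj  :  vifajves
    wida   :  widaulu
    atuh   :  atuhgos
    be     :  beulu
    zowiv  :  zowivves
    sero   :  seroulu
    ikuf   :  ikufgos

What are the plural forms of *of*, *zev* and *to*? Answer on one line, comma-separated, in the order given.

Looking at the final sound of each stem: -gos when the stem ends in a voiceless consonant (*atuh*, *ikuf*); -ves when the stem ends in a voiced consonant (*vifaj*, *zowiv*); -ulu when the stem ends in a vowel (*wida*, *be*, *sero*).
*of*: final sound = /f/, a voiceless consonant → -gos → *ofgos*.
Since the final sound of *zev* is /v/ (a voiced consonant), it takes -ves, giving *zevves*.
*to*: final sound = /o/, a vowel → -ulu → *toulu*.

ofgos, zevves, toulu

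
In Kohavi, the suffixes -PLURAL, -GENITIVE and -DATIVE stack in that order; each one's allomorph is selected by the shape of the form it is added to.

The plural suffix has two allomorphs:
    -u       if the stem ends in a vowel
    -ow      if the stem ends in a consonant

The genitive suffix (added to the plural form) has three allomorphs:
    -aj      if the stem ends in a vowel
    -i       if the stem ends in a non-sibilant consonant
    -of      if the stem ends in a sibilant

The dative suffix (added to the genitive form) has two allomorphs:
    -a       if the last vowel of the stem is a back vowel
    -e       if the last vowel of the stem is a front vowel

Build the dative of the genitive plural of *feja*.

fejauaja

*feja* — final sound /a/ (a vowel) → -u → *fejau*.
The plural form *fejau*: final sound = /u/, a vowel → -aj → *fejauaj*.
The genitive form *fejauaj* — last vowel /a/ (a back vowel) → -a → *fejauaja*.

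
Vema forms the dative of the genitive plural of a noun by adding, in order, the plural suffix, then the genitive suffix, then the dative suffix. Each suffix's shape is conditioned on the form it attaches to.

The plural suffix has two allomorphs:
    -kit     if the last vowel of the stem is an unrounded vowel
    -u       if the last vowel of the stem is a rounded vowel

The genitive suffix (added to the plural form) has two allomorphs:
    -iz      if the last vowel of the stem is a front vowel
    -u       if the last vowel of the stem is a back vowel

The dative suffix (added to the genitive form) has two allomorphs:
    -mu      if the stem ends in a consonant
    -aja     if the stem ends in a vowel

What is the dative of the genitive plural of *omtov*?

omtovuuaja

*omtov* — last vowel /o/ (a rounded vowel) → -u → *omtovu*.
The plural form *omtovu*: last vowel = /u/, a back vowel → -u → *omtovuu*.
Since the final sound of the genitive form *omtovuu* is /u/ (a vowel), it takes -aja, giving *omtovuuaja*.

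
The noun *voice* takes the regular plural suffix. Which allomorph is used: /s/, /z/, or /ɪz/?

The stem *voice* ends in a sibilant (/s, z, ʃ, ʒ, tʃ, dʒ/).
The plural suffix surfaces as /ɪz/ after sibilants, /s/ after other voiceless consonants, and /z/ after other voiced sounds.
So the plural -s on *voice* is pronounced /ɪz/.

/ɪz/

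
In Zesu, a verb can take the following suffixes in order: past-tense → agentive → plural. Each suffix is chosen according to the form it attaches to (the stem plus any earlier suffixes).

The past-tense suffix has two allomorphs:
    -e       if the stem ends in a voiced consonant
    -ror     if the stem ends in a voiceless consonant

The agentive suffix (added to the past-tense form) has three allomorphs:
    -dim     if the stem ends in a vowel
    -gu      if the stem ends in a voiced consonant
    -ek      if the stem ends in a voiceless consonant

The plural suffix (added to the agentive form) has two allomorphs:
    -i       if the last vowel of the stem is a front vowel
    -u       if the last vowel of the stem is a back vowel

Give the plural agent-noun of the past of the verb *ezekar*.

ezekaredimi

Since the final consonant of *ezekar* is /r/ (voiced), it takes -e, giving *ezekare*.
Since the final sound of the past-tense form *ezekare* is /e/ (a vowel), it takes -dim, giving *ezekaredim*.
The agentive form *ezekaredim*: last vowel = /i/, a front vowel → -i → *ezekaredimi*.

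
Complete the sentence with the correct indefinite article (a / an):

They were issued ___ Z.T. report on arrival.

a

The indefinite article is chosen by the initial *sound* of the following word, not its spelling.
The initialism *Z.T.* is read letter by letter; the first letter, Z, is pronounced /ziː/, which begins with a consonant sound.
So the article is *a*: They were issued a Z.T. report on arrival.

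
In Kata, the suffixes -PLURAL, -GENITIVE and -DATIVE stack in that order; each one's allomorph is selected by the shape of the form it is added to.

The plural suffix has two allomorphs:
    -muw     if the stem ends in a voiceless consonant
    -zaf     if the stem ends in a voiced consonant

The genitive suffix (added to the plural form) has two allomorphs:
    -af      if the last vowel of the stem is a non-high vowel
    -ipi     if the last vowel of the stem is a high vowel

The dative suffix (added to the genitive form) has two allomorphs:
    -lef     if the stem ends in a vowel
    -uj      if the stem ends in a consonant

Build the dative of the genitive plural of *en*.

The final consonant of *en* is /n/, which is voiced, so the plural suffix is -zaf, giving *enzaf*.
The plural form *enzaf* — last vowel /a/ (a non-high vowel) → -af → *enzafaf*.
The final sound of the genitive form *enzafaf* is /f/, which is a consonant, so the dative suffix is -uj, giving *enzafafuj*.

enzafafuj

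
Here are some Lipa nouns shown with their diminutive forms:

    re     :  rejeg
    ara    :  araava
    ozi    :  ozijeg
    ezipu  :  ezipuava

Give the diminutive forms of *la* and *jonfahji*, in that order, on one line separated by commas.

laava, jonfahjijeg

The pattern is front/back vowel harmony: -jeg when the last vowel of the stem is a front vowel (*re*, *ozi*); -ava when the last vowel of the stem is a back vowel (*ara*, *ezipu*).
*la* — last vowel /a/ (a back vowel) → -ava → *laava*.
*jonfahji*: last vowel = /i/, a front vowel → -jeg → *jonfahjijeg*.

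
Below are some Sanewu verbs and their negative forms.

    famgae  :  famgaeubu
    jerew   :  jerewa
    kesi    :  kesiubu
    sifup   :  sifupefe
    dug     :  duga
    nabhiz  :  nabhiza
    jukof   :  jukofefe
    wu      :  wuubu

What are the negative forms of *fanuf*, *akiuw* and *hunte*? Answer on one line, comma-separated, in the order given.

fanufefe, akiuwa, hunteubu

The pattern is voicing of the final sound: -efe when the stem ends in a voiceless consonant (*sifup*, *jukof*); -a when the stem ends in a voiced consonant (*jerew*, *dug*, *nabhiz*); -ubu when the stem ends in a vowel (*famgae*, *kesi*, *wu*).
Since the final sound of *fanuf* is /f/ (a voiceless consonant), it takes -efe, giving *fanufefe*.
Since the final sound of *akiuw* is /w/ (a voiced consonant), it takes -a, giving *akiuwa*.
The final sound of *hunte* is /e/, which is a vowel, so the suffix is -ubu, giving *hunteubu*.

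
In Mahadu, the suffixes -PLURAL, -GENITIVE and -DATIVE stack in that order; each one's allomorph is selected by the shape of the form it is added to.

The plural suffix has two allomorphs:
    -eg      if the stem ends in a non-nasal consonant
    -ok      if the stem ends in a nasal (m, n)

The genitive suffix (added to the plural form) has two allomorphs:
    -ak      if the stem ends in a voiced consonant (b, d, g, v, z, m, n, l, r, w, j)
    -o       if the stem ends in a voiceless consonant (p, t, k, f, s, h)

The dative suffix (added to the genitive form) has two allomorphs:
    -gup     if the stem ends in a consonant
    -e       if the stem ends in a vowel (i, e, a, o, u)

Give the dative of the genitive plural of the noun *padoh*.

*padoh* — final consonant /h/ (non-nasal) → -eg → *padoheg*.
The plural form *padoheg*: final consonant = /g/, voiced → -ak → *padohegak*.
The final sound of the genitive form *padohegak* is /k/, which is a consonant, so the dative suffix is -gup, giving *padohegakgup*.

padohegakgup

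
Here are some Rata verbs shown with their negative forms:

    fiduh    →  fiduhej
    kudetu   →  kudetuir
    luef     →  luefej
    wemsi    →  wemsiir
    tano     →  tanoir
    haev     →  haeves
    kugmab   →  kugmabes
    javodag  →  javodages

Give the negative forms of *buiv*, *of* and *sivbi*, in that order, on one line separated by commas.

The suffix is conditioned by the final sound: -ej when the stem ends in a voiceless consonant (*fiduh*, *luef*); -es when the stem ends in a voiced consonant (*haev*, *kugmab*, *javodag*); -ir when the stem ends in a vowel (*kudetu*, *wemsi*, *tano*).
*buiv* — final sound /v/ (a voiced consonant) → -es → *buives*.
The final sound of *of* is /f/, which is a voiceless consonant, so the suffix is -ej, giving *ofej*.
Since the final sound of *sivbi* is /i/ (a vowel), it takes -ir, giving *sivbiir*.

buives, ofej, sivbiir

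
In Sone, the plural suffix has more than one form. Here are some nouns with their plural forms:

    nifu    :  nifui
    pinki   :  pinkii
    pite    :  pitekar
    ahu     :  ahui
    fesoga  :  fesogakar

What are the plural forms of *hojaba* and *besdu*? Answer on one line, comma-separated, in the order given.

The suffix is conditioned by the last vowel: -i when the last vowel of the stem is a high vowel (*nifu*, *pinki*, *ahu*); -kar when the last vowel of the stem is a non-high vowel (*pite*, *fesoga*).
*hojaba* — last vowel /a/ (a non-high vowel) → -kar → *hojabakar*.
The last vowel of *besdu* is /u/, which is a high vowel, so the suffix is -i, giving *besdui*.

hojabakar, besdui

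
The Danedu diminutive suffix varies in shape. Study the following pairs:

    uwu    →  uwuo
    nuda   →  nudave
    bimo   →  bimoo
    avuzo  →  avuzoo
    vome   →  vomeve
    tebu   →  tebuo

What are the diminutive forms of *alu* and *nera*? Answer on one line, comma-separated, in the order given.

aluo, nerave

The suffix is conditioned by the last vowel: -o when the last vowel of the stem is a rounded vowel (*uwu*, *bimo*, *avuzo*, *tebu*); -ve when the last vowel of the stem is an unrounded vowel (*nuda*, *vome*).
*alu*: last vowel = /u/, a rounded vowel → -o → *aluo*.
Since the last vowel of *nera* is /a/ (an unrounded vowel), it takes -ve, giving *nerave*.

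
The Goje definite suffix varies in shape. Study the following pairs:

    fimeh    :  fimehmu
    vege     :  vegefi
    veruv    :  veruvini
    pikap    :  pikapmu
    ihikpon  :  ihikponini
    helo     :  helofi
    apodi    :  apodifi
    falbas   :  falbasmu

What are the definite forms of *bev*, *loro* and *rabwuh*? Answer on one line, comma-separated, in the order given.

bevini, lorofi, rabwuhmu

The alternation tracks the final sound of the stem — -mu when the stem ends in a voiceless consonant (*fimeh*, *pikap*, *falbas*); -ini when the stem ends in a voiced consonant (*veruv*, *ihikpon*); -fi when the stem ends in a vowel (*vege*, *helo*, *apodi*).
*bev* — final sound /v/ (a voiced consonant) → -ini → *bevini*.
*loro*: final sound = /o/, a vowel → -fi → *lorofi*.
Since the final sound of *rabwuh* is /h/ (a voiceless consonant), it takes -mu, giving *rabwuhmu*.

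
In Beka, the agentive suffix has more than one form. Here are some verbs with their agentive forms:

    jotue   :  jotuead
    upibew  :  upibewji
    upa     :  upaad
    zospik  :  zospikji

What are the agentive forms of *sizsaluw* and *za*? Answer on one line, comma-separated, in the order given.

sizsaluwji, zaad

The suffix is conditioned by the final sound: -ji when the stem ends in a consonant (*upibew*, *zospik*); -ad when the stem ends in a vowel (*jotue*, *upa*).
*sizsaluw*: final sound = /w/, a consonant → -ji → *sizsaluwji*.
Since the final sound of *za* is /a/ (a vowel), it takes -ad, giving *zaad*.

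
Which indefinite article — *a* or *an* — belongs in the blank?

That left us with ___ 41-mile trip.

a

The indefinite article is chosen by the initial *sound* of the following word, not its spelling.
The number *41* is spoken "forty-…", beginning with /ˈfɔrti/ — a consonant sound.
So the article is *a*: That left us with a 41-mile trip.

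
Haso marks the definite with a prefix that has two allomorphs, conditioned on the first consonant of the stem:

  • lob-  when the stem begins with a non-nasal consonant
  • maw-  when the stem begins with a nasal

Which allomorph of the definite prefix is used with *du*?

Since the first consonant of *du* is /d/ (non-nasal), it takes lob-.

lob-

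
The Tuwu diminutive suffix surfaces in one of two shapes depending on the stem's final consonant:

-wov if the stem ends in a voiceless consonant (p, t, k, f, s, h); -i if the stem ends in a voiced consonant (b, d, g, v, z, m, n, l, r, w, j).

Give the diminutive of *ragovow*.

ragovowi

Since the final consonant of *ragovow* is /w/ (voiced), it takes -i, giving *ragovowi*.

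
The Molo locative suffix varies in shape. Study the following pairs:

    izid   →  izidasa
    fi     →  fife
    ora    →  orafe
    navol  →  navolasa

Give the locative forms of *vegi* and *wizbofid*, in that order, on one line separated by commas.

vegife, wizbofidasa

The suffix is conditioned by the final sound: -asa when the stem ends in a consonant (*izid*, *navol*); -fe when the stem ends in a vowel (*fi*, *ora*).
*vegi*: final sound = /i/, a vowel → -fe → *vegife*.
The final sound of *wizbofid* is /d/, which is a consonant, so the suffix is -asa, giving *wizbofidasa*.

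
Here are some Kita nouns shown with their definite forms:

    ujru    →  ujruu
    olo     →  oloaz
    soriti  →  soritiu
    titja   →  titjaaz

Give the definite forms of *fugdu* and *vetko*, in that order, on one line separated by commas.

The alternation tracks the last vowel of the stem — -u when the last vowel of the stem is a high vowel (*ujru*, *soriti*); -az when the last vowel of the stem is a non-high vowel (*olo*, *titja*).
The last vowel of *fugdu* is /u/, which is a high vowel, so the suffix is -u, giving *fugduu*.
*vetko* — last vowel /o/ (a non-high vowel) → -az → *vetkoaz*.

fugduu, vetkoaz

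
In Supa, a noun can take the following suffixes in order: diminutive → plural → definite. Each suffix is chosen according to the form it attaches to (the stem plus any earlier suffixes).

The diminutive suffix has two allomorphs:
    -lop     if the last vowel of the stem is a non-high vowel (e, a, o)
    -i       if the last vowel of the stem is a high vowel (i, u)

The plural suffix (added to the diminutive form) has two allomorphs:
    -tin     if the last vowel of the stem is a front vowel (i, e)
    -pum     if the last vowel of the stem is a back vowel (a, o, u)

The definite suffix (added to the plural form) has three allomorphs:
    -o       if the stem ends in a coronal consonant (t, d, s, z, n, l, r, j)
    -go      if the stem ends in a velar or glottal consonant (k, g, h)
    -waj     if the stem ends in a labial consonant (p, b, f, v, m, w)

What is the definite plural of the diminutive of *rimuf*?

Since the last vowel of *rimuf* is /u/ (a high vowel), it takes -i, giving *rimufi*.
The diminutive form *rimufi* — last vowel /i/ (a front vowel) → -tin → *rimufitin*.
The plural form *rimufitin*: final consonant = /n/, coronal → -o → *rimufitino*.

rimufitino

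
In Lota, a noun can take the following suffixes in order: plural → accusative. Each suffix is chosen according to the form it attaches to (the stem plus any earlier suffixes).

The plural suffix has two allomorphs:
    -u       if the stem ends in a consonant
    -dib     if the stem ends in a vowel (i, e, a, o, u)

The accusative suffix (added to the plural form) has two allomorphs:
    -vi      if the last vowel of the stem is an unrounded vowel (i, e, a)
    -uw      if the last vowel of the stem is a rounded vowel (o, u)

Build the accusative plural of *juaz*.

juazuuw

The final sound of *juaz* is /z/, which is a consonant, so the plural suffix is -u, giving *juazu*.
Since the last vowel of the plural form *juazu* is /u/ (a rounded vowel), it takes -uw, giving *juazuuw*.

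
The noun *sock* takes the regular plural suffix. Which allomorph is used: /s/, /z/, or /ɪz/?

/s/

The stem *sock* ends in a voiceless non-sibilant consonant.
The plural suffix surfaces as /ɪz/ after sibilants, /s/ after other voiceless consonants, and /z/ after other voiced sounds.
So the plural -s on *sock* is pronounced /s/.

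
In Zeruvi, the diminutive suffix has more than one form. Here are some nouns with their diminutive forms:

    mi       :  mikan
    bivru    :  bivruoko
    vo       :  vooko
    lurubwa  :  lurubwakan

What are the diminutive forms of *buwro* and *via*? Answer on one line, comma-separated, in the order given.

The alternation tracks the last vowel of the stem — -oko when the last vowel of the stem is a rounded vowel (*bivru*, *vo*); -kan when the last vowel of the stem is an unrounded vowel (*mi*, *lurubwa*).
*buwro*: last vowel = /o/, a rounded vowel → -oko → *buwrooko*.
*via* — last vowel /a/ (an unrounded vowel) → -kan → *viakan*.

buwrooko, viakan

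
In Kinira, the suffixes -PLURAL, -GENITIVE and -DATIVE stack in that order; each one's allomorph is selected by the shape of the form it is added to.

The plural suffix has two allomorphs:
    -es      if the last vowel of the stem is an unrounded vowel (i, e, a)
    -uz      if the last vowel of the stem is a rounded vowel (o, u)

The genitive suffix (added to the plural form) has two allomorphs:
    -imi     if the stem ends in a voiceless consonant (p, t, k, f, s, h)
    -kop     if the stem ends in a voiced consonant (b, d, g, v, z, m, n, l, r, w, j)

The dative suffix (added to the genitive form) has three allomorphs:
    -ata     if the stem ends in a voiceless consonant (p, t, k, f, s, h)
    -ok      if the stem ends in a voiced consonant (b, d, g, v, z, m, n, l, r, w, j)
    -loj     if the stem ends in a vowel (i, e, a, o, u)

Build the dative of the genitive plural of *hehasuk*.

*hehasuk* — last vowel /u/ (a rounded vowel) → -uz → *hehasukuz*.
Since the final consonant of the plural form *hehasukuz* is /z/ (voiced), it takes -kop, giving *hehasukuzkop*.
The genitive form *hehasukuzkop* — final sound /p/ (a voiceless consonant) → -ata → *hehasukuzkopata*.

hehasukuzkopata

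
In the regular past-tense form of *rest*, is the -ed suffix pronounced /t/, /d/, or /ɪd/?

The stem *rest* ends in /t/ or /d/.
The -ed suffix is realized as /ɪd/ after /t, d/; as /t/ after other voiceless consonants; and as /d/ after other voiced sounds.
So -ed on *rest* is pronounced /ɪd/.

/ɪd/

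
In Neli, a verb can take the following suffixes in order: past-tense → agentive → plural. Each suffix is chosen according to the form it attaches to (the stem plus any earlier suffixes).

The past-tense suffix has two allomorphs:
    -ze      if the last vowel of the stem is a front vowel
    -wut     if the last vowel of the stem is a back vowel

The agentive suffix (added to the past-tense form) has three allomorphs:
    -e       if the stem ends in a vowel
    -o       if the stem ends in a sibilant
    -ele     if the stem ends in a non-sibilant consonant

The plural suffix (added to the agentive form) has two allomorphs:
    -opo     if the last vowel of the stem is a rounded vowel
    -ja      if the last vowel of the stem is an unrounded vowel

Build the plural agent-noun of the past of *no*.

*no* — last vowel /o/ (a back vowel) → -wut → *nowut*.
The past-tense form *nowut*: final sound = /t/, a non-sibilant consonant → -ele → *nowutele*.
Since the last vowel of the agentive form *nowutele* is /e/ (an unrounded vowel), it takes -ja, giving *nowuteleja*.

nowuteleja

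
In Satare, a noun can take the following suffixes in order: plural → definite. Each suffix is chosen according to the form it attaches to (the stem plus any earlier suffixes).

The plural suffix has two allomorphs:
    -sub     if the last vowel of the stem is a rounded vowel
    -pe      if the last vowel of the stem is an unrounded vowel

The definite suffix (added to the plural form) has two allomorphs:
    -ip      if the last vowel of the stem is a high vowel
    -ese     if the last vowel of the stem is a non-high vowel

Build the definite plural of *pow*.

powsubip

Since the last vowel of *pow* is /o/ (a rounded vowel), it takes -sub, giving *powsub*.
Since the last vowel of the plural form *powsub* is /u/ (a high vowel), it takes -ip, giving *powsubip*.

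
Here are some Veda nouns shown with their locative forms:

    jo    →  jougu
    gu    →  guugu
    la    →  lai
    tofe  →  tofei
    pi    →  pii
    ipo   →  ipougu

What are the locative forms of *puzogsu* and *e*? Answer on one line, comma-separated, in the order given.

puzogsuugu, ei

The alternation tracks the last vowel of the stem — -ugu when the last vowel of the stem is a rounded vowel (*jo*, *gu*, *ipo*); -i when the last vowel of the stem is an unrounded vowel (*la*, *tofe*, *pi*).
*puzogsu* — last vowel /u/ (a rounded vowel) → -ugu → *puzogsuugu*.
*e*: last vowel = /e/, an unrounded vowel → -i → *ei*.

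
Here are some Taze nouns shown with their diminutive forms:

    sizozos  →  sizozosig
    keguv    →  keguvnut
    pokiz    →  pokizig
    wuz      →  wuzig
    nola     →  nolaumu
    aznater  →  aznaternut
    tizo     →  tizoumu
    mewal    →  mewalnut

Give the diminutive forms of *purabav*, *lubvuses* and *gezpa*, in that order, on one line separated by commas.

Looking at the final sound of each stem: -ig when the stem ends in a sibilant (*sizozos*, *pokiz*, *wuz*); -nut when the stem ends in a non-sibilant consonant (*keguv*, *aznater*, *mewal*); -umu when the stem ends in a vowel (*nola*, *tizo*).
*purabav*: final sound = /v/, a non-sibilant consonant → -nut → *purabavnut*.
Since the final sound of *lubvuses* is /s/ (a sibilant), it takes -ig, giving *lubvusesig*.
Since the final sound of *gezpa* is /a/ (a vowel), it takes -umu, giving *gezpaumu*.

purabavnut, lubvusesig, gezpaumu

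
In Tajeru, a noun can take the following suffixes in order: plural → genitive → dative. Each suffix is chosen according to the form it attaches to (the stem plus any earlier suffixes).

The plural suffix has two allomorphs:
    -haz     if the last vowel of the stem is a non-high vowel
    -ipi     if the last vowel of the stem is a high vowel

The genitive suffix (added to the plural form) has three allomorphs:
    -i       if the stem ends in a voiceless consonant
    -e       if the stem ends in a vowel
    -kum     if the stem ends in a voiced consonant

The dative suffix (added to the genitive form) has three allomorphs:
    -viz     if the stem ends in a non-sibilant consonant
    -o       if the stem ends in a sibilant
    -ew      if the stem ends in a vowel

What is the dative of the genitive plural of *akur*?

Since the last vowel of *akur* is /u/ (a high vowel), it takes -ipi, giving *akuripi*.
The plural form *akuripi* — final sound /i/ (a vowel) → -e → *akuripie*.
The genitive form *akuripie*: final sound = /e/, a vowel → -ew → *akuripieew*.

akuripieew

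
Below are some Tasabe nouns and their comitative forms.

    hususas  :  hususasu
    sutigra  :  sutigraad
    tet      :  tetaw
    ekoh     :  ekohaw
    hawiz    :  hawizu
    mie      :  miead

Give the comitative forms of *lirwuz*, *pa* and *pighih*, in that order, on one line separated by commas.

lirwuzu, paad, pighihaw

The pattern is sibilance of the final sound: -u when the stem ends in a sibilant (*hususas*, *hawiz*); -aw when the stem ends in a non-sibilant consonant (*tet*, *ekoh*); -ad when the stem ends in a vowel (*sutigra*, *mie*).
The final sound of *lirwuz* is /z/, which is a sibilant, so the suffix is -u, giving *lirwuzu*.
*pa* — final sound /a/ (a vowel) → -ad → *paad*.
Since the final sound of *pighih* is /h/ (a non-sibilant consonant), it takes -aw, giving *pighihaw*.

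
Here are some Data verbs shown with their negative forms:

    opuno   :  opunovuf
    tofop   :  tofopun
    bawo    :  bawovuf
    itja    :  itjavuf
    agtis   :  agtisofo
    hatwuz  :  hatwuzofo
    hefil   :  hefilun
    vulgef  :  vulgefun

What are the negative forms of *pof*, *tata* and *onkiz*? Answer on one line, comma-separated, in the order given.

Looking at the final sound of each stem: -ofo when the stem ends in a sibilant (*agtis*, *hatwuz*); -un when the stem ends in a non-sibilant consonant (*tofop*, *hefil*, *vulgef*); -vuf when the stem ends in a vowel (*opuno*, *bawo*, *itja*).
*pof* — final sound /f/ (a non-sibilant consonant) → -un → *pofun*.
Since the final sound of *tata* is /a/ (a vowel), it takes -vuf, giving *tatavuf*.
*onkiz*: final sound = /z/, a sibilant → -ofo → *onkizofo*.

pofun, tatavuf, onkizofo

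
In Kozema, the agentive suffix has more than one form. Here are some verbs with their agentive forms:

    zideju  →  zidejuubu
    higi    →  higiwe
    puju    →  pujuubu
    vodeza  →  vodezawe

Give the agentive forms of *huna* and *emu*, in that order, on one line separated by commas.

hunawe, emuubu

The alternation tracks the last vowel of the stem — -ubu when the last vowel of the stem is a rounded vowel (*zideju*, *puju*); -we when the last vowel of the stem is an unrounded vowel (*higi*, *vodeza*).
*huna* — last vowel /a/ (an unrounded vowel) → -we → *hunawe*.
Since the last vowel of *emu* is /u/ (a rounded vowel), it takes -ubu, giving *emuubu*.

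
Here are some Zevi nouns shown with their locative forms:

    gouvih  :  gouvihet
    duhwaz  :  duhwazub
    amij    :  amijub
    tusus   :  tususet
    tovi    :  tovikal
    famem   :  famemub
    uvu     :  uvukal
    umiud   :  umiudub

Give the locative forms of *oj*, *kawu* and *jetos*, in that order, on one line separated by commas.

ojub, kawukal, jetoset

Looking at the final sound of each stem: -et when the stem ends in a voiceless consonant (*gouvih*, *tusus*); -ub when the stem ends in a voiced consonant (*duhwaz*, *amij*, *famem*, *umiud*); -kal when the stem ends in a vowel (*tovi*, *uvu*).
The final sound of *oj* is /j/, which is a voiced consonant, so the suffix is -ub, giving *ojub*.
*kawu*: final sound = /u/, a vowel → -kal → *kawukal*.
The final sound of *jetos* is /s/, which is a voiceless consonant, so the suffix is -et, giving *jetoset*.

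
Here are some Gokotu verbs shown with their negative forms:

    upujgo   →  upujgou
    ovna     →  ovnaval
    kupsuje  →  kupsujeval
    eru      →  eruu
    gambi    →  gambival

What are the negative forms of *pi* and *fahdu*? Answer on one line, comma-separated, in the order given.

pival, fahduu

The alternation tracks the last vowel of the stem — -u when the last vowel of the stem is a rounded vowel (*upujgo*, *eru*); -val when the last vowel of the stem is an unrounded vowel (*ovna*, *kupsuje*, *gambi*).
*pi* — last vowel /i/ (an unrounded vowel) → -val → *pival*.
The last vowel of *fahdu* is /u/, which is a rounded vowel, so the suffix is -u, giving *fahduu*.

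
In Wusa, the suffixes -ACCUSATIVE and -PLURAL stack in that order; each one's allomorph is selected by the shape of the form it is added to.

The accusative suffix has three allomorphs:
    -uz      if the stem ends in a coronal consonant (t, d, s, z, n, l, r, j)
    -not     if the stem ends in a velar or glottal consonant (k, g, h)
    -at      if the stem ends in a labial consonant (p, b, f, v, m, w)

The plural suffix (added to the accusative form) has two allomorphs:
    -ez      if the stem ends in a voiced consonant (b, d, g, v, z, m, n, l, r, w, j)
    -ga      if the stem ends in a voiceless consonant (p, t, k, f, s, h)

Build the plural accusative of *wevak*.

*wevak* — final consonant /k/ (velar/glottal) → -not → *wevaknot*.
The final consonant of the accusative form *wevaknot* is /t/, which is voiceless, so the plural suffix is -ga, giving *wevaknotga*.

wevaknotga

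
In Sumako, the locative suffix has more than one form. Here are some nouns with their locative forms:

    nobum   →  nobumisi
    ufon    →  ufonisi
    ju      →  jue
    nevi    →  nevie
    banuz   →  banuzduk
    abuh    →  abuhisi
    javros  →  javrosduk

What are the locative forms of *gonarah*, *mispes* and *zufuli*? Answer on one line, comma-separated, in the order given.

gonarahisi, mispesduk, zufulie

The pattern is sibilance of the final sound: -duk when the stem ends in a sibilant (*banuz*, *javros*); -isi when the stem ends in a non-sibilant consonant (*nobum*, *ufon*, *abuh*); -e when the stem ends in a vowel (*ju*, *nevi*).
*gonarah* — final sound /h/ (a non-sibilant consonant) → -isi → *gonarahisi*.
Since the final sound of *mispes* is /s/ (a sibilant), it takes -duk, giving *mispesduk*.
*zufuli*: final sound = /i/, a vowel → -e → *zufulie*.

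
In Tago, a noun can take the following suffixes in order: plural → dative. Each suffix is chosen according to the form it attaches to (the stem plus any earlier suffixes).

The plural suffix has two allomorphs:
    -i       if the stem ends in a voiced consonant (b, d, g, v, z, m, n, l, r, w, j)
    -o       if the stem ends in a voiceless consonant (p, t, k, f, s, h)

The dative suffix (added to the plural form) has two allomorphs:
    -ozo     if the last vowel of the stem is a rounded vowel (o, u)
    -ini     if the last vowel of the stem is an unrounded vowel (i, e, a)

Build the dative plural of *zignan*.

The final consonant of *zignan* is /n/, which is voiced, so the plural suffix is -i, giving *zignani*.
The plural form *zignani* — last vowel /i/ (an unrounded vowel) → -ini → *zignaniini*.

zignaniini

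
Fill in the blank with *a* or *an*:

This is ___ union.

a

The indefinite article is chosen by the initial *sound* of the following word, not its spelling.
*union* begins with the sound /juː/ (u pronounced /juː/) — a consonant sound.
So the article is *a*: This is a union.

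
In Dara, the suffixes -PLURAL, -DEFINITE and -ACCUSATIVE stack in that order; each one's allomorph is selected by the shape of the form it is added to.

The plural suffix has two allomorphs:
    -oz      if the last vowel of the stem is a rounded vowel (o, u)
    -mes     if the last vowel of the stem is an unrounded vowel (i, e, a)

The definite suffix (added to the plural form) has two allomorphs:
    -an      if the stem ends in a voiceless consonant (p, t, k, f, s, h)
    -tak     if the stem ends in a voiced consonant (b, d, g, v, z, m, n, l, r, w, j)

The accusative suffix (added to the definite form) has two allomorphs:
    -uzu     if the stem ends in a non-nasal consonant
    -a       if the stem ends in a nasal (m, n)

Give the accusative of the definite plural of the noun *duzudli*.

Since the last vowel of *duzudli* is /i/ (an unrounded vowel), it takes -mes, giving *duzudlimes*.
The plural form *duzudlimes*: final consonant = /s/, voiceless → -an → *duzudlimesan*.
The definite form *duzudlimesan*: final consonant = /n/, a nasal → -a → *duzudlimesana*.

duzudlimesana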